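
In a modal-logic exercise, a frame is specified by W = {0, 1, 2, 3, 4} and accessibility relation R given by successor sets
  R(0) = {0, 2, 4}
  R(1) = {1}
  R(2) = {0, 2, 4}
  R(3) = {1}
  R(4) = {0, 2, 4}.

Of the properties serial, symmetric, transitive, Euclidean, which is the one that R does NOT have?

symmetric

Serial: yes — every world has a successor (e.g. 0 R 0).
Symmetric: no — 3 R 1 but not 1 R 3.
Transitive: yes — every two-step R-path is closed by a direct edge.
Euclidean: yes — any two successors of a common world are R-related.
Only symmetric fails.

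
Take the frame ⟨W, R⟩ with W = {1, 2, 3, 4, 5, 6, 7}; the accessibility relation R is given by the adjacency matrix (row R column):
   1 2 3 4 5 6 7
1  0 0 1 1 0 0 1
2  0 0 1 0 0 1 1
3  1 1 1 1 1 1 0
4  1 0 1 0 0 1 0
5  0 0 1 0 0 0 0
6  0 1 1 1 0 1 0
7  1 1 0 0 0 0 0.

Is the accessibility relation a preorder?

Reflexive: no — 1 is not related to itself.
Transitive: no — 1 R 3 and 3 R 2, but not 1 R 2.
So R is not a preorder.

No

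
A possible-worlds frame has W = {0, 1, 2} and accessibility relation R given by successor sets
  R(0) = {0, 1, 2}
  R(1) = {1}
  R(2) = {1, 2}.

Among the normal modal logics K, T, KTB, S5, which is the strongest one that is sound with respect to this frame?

T

Reflexive (axiom T): yes — every world is R-related to itself.
Symmetric (axiom B): no — 0 R 1 but not 1 R 0.
Euclidean (axiom 5): no — 0 R 1 and 0 R 2, but not 1 R 2.
So F validates K, T; KTB would additionally require R to be symmetric. The strongest is T.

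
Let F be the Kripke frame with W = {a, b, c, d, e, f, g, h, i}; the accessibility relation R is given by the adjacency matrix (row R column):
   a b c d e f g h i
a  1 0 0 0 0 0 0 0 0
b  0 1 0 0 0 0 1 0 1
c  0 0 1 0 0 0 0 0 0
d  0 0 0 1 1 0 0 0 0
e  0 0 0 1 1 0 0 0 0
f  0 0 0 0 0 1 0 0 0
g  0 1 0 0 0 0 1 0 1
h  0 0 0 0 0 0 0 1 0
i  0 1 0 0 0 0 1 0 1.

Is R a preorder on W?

Reflexive: yes — every world is R-related to itself.
Transitive: yes — every two-step R-path is closed by a direct edge.
So R is a preorder.

Yes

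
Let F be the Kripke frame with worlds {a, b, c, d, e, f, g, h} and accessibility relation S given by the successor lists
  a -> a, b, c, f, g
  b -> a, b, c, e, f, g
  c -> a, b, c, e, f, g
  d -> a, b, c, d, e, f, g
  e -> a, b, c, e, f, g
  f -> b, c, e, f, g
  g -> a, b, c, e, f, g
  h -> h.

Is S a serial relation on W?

Serial: yes — every world has a successor (e.g. a S a).

Yes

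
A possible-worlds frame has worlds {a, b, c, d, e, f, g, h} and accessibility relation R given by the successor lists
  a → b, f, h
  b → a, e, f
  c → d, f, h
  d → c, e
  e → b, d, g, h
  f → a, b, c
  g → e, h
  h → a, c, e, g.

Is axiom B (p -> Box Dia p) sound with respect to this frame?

Yes

Axiom B corresponds to the accessibility relation being symmetric.
Symmetric: yes — every pair in R has its reverse in R.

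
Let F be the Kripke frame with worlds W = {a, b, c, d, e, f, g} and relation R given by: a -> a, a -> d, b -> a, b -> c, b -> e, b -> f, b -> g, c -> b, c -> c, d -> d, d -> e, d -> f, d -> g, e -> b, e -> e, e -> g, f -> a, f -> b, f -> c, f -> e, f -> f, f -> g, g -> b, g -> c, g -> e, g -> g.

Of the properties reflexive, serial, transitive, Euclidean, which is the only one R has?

serial

Reflexive: no — b is not related to itself.
Serial: yes — every world has a successor (e.g. a R a).
Transitive: no — a R d and d R e, but not a R e.
Euclidean: no — b R a and b R c, but not a R c.
Only serial holds.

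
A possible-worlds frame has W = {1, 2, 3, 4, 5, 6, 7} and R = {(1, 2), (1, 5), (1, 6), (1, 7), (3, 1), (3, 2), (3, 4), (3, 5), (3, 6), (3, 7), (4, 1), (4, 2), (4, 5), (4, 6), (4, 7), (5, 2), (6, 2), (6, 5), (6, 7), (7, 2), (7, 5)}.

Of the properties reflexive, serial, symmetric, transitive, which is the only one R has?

Reflexive: no — 1 is not related to itself.
Serial: no — 2 has no R-successor.
Symmetric: no — 1 R 2 but not 2 R 1.
Transitive: yes — every two-step R-path is closed by a direct edge.
Only transitive holds.

transitive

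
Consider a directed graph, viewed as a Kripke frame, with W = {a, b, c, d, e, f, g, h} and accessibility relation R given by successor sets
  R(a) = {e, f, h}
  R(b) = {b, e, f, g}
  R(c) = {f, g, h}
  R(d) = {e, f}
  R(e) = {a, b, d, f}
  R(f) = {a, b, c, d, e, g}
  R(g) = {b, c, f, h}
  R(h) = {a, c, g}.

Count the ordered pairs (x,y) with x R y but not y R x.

0

R is symmetric; there are no such tuples.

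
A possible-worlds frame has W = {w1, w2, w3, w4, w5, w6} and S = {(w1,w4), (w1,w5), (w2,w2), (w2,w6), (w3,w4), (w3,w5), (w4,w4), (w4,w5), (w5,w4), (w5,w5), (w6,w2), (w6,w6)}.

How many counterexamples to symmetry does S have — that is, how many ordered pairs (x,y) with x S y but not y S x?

Enumerating: (w1,w4), (w1,w5), (w3,w4), (w3,w5).

4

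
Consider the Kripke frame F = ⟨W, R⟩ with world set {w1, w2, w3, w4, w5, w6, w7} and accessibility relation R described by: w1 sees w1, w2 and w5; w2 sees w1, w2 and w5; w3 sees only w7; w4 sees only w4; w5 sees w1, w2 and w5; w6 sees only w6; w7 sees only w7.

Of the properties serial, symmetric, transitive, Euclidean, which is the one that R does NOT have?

symmetric

Serial: yes — every world has a successor (e.g. w1 R w1).
Symmetric: no — w3 R w7 but not w7 R w3.
Transitive: yes — every two-step R-path is closed by a direct edge.
Euclidean: yes — any two successors of a common world are R-related.
Only symmetric fails.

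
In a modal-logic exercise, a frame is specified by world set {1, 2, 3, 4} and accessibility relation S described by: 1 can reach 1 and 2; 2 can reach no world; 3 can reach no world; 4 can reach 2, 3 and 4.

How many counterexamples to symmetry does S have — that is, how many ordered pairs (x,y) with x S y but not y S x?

Enumerating: (1,2), (4,2), (4,3).

3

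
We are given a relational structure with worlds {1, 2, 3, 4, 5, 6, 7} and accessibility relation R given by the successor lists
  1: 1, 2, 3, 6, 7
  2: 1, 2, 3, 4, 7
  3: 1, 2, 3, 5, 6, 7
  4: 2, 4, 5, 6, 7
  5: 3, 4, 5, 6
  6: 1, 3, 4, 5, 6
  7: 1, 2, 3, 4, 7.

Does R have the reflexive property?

Yes

Reflexive: yes — every world is R-related to itself.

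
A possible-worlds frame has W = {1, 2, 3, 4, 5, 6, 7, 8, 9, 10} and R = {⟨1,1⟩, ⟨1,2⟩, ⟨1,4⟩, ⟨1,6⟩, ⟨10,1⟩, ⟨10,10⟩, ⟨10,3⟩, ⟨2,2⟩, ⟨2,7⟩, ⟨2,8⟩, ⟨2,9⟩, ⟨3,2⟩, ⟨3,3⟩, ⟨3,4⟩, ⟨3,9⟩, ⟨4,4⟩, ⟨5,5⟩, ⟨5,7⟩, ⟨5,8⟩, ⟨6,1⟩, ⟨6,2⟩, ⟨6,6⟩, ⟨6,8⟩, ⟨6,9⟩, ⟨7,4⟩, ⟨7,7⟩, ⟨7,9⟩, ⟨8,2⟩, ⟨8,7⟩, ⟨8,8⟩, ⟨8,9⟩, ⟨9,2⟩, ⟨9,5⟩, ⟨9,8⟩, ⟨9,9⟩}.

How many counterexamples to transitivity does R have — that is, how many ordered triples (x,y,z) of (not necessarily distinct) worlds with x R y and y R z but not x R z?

Enumerating: (1,2,7), (1,2,8), (1,2,9), (1,6,8), (1,6,9), (10,1,2), (10,1,4), (10,1,6), (10,3,2), (10,3,4), (10,3,9), (2,7,4), … and 21 more.
Total: 33.

33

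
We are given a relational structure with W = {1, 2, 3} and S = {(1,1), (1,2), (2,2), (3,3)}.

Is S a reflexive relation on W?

Yes

Reflexive: yes — every world is S-related to itself.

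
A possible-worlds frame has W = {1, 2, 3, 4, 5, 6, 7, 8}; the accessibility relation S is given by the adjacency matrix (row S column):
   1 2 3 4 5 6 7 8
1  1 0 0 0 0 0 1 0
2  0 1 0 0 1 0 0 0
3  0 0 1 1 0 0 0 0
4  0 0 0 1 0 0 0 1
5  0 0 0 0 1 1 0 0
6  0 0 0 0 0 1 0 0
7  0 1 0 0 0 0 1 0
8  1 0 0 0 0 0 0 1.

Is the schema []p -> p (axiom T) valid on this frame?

Yes

Axiom T corresponds to the accessibility relation being reflexive.
Reflexive: yes — every world is S-related to itself.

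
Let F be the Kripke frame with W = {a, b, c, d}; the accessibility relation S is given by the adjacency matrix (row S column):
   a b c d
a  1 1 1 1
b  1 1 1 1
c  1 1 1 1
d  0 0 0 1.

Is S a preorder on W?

Reflexive: yes — every world is S-related to itself.
Transitive: yes — every two-step S-path is closed by a direct edge.
So S is a preorder.

Yes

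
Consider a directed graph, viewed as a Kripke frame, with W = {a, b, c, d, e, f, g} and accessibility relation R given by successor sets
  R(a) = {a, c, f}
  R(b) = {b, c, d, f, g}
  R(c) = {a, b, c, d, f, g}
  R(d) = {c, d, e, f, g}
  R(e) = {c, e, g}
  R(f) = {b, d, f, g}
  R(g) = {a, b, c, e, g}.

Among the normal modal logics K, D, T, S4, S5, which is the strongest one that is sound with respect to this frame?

Serial (axiom D): yes — every world has a successor (e.g. a R a).
Reflexive (axiom T): yes — every world is R-related to itself.
Transitive (axiom 4): no — a R c and c R b, but not a R b.
Euclidean (axiom 5): no — a R f and a R c, but not f R c.
So F validates K, D, T; S4 would additionally require R to be transitive. The strongest is T.

T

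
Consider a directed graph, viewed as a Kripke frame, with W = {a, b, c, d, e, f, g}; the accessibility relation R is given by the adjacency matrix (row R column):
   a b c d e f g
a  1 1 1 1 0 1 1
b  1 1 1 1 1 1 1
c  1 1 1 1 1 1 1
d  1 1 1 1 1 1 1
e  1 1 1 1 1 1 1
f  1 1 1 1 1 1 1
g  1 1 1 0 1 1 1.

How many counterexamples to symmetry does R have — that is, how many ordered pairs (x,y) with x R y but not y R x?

2

Enumerating: (d,g), (e,a).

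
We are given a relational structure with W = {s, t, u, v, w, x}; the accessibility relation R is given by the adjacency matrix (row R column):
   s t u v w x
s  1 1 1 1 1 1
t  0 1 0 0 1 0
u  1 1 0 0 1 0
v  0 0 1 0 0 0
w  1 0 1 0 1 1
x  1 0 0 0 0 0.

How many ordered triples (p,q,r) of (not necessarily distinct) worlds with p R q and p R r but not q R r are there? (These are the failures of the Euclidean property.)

28

Enumerating: (s,t,s), (s,t,u), (s,t,v), (s,t,x), (s,u,u), (s,u,v), (s,u,x), (s,v,s), (s,v,t), (s,v,v), (s,v,w), (s,v,x), … and 16 more.
Total: 28.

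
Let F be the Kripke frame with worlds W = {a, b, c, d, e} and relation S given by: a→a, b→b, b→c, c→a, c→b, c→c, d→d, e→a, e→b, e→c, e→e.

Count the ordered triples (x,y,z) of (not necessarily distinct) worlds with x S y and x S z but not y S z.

Enumerating: (c,a,b), (c,a,c), (c,b,a), (e,a,b), (e,a,c), (e,a,e), (e,b,a), (e,b,e), (e,c,e).

9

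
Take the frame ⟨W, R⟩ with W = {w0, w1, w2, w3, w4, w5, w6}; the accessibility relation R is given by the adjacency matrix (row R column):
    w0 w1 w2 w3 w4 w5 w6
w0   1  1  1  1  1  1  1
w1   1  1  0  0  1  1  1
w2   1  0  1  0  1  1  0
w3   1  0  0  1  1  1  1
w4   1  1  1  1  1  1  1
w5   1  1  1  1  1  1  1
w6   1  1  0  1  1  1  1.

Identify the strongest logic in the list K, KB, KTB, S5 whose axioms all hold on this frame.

Symmetric (axiom B): yes — every pair in R has its reverse in R.
Reflexive (axiom T): yes — every world is R-related to itself.
Euclidean (axiom 5): no — w0 R w1 and w0 R w2, but not w1 R w2.
So F validates K, KB, KTB; S5 would additionally require R to be Euclidean. The strongest is KTB.

KTB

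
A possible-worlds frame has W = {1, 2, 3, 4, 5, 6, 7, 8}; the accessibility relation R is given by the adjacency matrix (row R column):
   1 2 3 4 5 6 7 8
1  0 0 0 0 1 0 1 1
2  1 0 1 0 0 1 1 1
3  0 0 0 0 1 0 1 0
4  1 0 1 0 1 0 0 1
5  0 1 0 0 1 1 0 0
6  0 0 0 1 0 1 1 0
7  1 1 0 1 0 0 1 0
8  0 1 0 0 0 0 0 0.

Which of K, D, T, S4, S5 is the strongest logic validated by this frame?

D

Serial (axiom D): yes — every world has a successor (e.g. 1 R 5).
Reflexive (axiom T): no — 1 is not related to itself.
Transitive (axiom 4): no — 1 R 5 and 5 R 2, but not 1 R 2.
Euclidean (axiom 5): no — 1 R 5 and 1 R 7, but not 5 R 7.
So F validates K, D; T would additionally require R to be reflexive. The strongest is D.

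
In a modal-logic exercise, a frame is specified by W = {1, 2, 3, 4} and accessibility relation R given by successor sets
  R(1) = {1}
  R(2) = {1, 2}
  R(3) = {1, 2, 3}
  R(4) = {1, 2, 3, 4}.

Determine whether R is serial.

Serial: yes — every world has a successor (e.g. 1 R 1).

Yes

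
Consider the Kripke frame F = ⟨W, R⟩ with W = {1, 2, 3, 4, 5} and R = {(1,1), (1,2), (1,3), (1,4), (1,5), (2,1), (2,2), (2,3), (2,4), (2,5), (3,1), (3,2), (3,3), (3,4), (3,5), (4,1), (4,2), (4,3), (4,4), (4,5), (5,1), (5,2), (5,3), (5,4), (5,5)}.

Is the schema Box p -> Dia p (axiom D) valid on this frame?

Yes

By correspondence theory, D is valid on a frame iff R is serial.
Serial: yes — every world has a successor (e.g. 1 R 1).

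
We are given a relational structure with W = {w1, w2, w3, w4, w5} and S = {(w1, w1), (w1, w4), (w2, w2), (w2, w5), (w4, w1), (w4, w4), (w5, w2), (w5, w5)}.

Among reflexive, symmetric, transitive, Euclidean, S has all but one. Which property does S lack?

Reflexive: no — w3 is not related to itself.
Symmetric: yes — every pair in S has its reverse in S.
Transitive: yes — every two-step S-path is closed by a direct edge.
Euclidean: yes — any two successors of a common world are S-related.
Only reflexive fails.

reflexive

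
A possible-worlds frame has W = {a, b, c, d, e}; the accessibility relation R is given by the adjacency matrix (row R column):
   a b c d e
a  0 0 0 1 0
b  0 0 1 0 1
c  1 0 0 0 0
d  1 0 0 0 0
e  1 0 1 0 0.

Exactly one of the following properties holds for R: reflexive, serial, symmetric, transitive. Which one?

serial

Reflexive: no — a is not related to itself.
Serial: yes — every world has a successor (e.g. a R d).
Symmetric: no — b R c but not c R b.
Transitive: no — b R c and c R a, but not b R a.
Only serial holds.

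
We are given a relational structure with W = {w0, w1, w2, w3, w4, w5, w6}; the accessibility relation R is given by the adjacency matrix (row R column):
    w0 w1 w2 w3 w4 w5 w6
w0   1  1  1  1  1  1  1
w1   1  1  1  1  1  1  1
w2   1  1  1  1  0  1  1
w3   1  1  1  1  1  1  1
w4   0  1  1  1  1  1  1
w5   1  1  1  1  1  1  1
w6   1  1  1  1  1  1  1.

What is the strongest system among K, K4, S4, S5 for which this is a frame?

K

Transitive (axiom 4): no — w2 R w0 and w0 R w4, but not w2 R w4.
Reflexive (axiom T): yes — every world is R-related to itself.
Euclidean (axiom 5): no — w0 R w2 and w0 R w4, but not w2 R w4.
So F validates K; K4 would additionally require R to be transitive. The strongest is K.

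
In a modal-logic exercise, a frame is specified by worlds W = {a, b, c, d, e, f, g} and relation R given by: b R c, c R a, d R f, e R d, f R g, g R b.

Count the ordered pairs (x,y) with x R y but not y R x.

6

Enumerating: (b,c), (c,a), (d,f), (e,d), (f,g), (g,b).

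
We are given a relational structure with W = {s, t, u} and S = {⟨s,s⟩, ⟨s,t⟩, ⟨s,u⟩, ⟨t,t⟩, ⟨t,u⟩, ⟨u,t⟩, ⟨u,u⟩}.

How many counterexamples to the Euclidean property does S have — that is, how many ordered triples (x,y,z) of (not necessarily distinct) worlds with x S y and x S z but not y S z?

2

Enumerating: (s,t,s), (s,u,s).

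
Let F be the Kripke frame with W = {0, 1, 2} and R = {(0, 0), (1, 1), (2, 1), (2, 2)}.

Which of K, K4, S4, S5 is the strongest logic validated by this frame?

Transitive (axiom 4): yes — every two-step R-path is closed by a direct edge.
Reflexive (axiom T): yes — every world is R-related to itself.
Euclidean (axiom 5): no — 2 R 1 and 2 R 2, but not 1 R 2.
So F validates K, K4, S4; S5 would additionally require R to be Euclidean. The strongest is S4.

S4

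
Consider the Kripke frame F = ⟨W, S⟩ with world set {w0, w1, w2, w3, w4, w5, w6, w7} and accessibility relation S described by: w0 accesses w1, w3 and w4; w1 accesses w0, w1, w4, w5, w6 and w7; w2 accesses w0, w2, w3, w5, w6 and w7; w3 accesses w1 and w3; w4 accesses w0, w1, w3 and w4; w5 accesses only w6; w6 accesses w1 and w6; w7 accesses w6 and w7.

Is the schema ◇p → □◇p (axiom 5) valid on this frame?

No

By correspondence theory, 5 is valid on a frame iff S is Euclidean.
Euclidean: no — w0 S w1 and w0 S w3, but not w1 S w3.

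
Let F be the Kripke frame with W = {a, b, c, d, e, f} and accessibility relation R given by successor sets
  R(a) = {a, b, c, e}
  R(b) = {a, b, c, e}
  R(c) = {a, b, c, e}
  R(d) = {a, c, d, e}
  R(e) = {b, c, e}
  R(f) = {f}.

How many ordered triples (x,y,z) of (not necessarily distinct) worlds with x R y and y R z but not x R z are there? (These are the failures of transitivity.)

Enumerating: (d,a,b), (d,c,b), (d,e,b), (e,b,a), (e,c,a).

5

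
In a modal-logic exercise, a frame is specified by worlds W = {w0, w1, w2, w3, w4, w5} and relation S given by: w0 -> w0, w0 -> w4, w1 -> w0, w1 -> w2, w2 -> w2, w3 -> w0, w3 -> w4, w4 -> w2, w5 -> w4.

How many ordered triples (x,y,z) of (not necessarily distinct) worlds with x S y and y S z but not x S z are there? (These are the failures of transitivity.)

Enumerating: (w0,w4,w2), (w1,w0,w4), (w3,w4,w2), (w5,w4,w2).

4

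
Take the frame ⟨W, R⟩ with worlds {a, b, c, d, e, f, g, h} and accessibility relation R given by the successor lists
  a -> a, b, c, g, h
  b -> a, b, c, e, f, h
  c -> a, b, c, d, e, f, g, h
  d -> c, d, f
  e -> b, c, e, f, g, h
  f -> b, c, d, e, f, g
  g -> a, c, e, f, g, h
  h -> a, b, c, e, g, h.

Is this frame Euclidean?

Euclidean: no — a R b and a R g, but not b R g.

No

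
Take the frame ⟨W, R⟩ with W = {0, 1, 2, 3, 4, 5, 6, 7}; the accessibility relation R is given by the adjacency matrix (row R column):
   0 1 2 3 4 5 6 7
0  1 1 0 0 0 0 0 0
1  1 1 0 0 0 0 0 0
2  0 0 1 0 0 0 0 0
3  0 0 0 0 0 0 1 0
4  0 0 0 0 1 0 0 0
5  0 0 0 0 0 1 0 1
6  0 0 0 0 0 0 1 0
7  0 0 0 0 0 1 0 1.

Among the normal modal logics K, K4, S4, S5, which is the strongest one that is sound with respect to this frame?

K4

Transitive (axiom 4): yes — every two-step R-path is closed by a direct edge.
Reflexive (axiom T): no — 3 is not related to itself.
Euclidean (axiom 5): yes — any two successors of a common world are R-related.
So F validates K, K4; S4 would additionally require R to be reflexive. The strongest is K4.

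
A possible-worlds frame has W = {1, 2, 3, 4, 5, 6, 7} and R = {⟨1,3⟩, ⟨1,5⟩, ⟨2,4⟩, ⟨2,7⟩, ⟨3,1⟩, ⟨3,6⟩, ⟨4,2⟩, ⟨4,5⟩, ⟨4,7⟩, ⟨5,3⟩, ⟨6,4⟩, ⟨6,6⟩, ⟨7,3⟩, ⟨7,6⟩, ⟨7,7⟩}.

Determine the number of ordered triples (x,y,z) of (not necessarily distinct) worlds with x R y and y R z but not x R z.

Enumerating: (1,3,1), (1,3,6), (2,4,2), (2,4,5), (2,7,3), (2,7,6), (3,1,3), (3,1,5), (3,6,4), (4,2,4), (4,5,3), (4,7,3), … and 8 more.
Total: 20.

20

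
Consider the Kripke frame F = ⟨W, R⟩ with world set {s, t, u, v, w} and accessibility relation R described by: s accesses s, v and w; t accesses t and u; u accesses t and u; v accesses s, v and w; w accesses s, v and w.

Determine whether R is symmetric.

Symmetric: yes — every pair in R has its reverse in R.

Yes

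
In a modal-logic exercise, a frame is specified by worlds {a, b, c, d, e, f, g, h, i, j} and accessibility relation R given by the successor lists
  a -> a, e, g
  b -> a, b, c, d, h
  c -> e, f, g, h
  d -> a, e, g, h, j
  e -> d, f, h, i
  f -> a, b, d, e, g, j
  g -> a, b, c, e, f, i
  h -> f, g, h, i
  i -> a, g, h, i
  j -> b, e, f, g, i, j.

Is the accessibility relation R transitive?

No

Transitive: no — a R e and e R d, but not a R d.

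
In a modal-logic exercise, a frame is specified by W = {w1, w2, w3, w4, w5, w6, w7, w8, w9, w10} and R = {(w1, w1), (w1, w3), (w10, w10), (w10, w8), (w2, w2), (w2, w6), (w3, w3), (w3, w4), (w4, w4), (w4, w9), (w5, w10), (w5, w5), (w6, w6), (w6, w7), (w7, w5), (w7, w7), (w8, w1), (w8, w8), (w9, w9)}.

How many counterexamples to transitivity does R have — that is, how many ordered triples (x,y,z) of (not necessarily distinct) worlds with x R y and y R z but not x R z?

8

Enumerating: (w1,w3,w4), (w10,w8,w1), (w2,w6,w7), (w3,w4,w9), (w5,w10,w8), (w6,w7,w5), (w7,w5,w10), (w8,w1,w3).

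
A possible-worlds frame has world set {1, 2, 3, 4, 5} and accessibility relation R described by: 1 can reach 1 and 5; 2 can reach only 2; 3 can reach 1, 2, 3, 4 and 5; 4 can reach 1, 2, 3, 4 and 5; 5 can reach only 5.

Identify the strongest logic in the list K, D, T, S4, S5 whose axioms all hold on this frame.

Serial (axiom D): yes — every world has a successor (e.g. 1 R 1).
Reflexive (axiom T): yes — every world is R-related to itself.
Transitive (axiom 4): yes — every two-step R-path is closed by a direct edge.
Euclidean (axiom 5): no — 3 R 1 and 3 R 2, but not 1 R 2.
So F validates K, D, T, S4; S5 would additionally require R to be Euclidean. The strongest is S4.

S4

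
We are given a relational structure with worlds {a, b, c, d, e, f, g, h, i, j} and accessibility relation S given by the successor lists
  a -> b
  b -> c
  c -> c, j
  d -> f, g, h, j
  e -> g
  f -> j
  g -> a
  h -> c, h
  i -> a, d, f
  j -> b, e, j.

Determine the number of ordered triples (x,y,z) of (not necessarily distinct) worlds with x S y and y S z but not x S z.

20

Enumerating: (a,b,c), (b,c,j), (c,j,b), (c,j,e), (d,g,a), (d,h,c), (d,j,b), (d,j,e), (e,g,a), (f,j,b), (f,j,e), (g,a,b), … and 8 more.
Total: 20.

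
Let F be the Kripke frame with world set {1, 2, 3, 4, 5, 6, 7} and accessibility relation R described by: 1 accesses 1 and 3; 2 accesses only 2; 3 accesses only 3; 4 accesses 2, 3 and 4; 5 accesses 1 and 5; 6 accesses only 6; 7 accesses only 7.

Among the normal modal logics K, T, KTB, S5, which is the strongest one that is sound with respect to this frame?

Reflexive (axiom T): yes — every world is R-related to itself.
Symmetric (axiom B): no — 1 R 3 but not 3 R 1.
Euclidean (axiom 5): no — 4 R 2 and 4 R 3, but not 2 R 3.
So F validates K, T; KTB would additionally require R to be symmetric. The strongest is T.

T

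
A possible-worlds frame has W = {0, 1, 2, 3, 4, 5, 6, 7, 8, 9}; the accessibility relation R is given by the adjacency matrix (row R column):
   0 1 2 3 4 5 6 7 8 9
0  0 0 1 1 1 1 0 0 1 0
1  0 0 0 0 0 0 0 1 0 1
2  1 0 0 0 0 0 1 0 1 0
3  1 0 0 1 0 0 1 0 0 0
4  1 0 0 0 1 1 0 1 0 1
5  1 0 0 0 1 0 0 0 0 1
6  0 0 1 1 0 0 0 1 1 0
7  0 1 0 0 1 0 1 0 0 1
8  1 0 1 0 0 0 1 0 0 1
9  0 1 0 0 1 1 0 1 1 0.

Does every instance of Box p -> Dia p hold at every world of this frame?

Yes

By correspondence theory, D is valid on a frame iff R is serial.
Serial: yes — every world has a successor (e.g. 0 R 2).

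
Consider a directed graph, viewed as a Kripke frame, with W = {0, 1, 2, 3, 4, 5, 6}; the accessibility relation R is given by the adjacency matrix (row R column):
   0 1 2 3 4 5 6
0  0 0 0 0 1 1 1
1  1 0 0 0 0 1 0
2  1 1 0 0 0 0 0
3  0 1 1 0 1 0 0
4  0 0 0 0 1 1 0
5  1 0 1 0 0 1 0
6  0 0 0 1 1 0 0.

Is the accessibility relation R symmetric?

No

Symmetric: no — 0 R 4 but not 4 R 0.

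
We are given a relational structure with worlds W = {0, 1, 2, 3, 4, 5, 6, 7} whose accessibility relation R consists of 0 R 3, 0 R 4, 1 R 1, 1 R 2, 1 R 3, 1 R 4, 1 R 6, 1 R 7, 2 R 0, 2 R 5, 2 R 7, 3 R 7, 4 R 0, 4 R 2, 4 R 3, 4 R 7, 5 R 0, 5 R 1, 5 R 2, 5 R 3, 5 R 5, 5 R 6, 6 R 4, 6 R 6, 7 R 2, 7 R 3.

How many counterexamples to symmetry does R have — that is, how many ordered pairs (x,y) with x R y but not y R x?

Enumerating: (0,3), (1,2), (1,3), (1,4), (1,6), (1,7), (2,0), (4,2), (4,3), (4,7), (5,0), (5,1), (5,3), (5,6), (6,4).

15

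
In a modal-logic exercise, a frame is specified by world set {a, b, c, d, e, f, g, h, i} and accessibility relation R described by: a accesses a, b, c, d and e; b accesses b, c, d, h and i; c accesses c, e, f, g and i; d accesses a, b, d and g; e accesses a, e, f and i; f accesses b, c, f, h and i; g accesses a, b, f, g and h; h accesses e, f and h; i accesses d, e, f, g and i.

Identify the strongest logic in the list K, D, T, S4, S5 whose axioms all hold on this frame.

T

Serial (axiom D): yes — every world has a successor (e.g. a R a).
Reflexive (axiom T): yes — every world is R-related to itself.
Transitive (axiom 4): no — a R b and b R h, but not a R h.
Euclidean (axiom 5): no — a R b and a R e, but not b R e.
So F validates K, D, T; S4 would additionally require R to be transitive. The strongest is T.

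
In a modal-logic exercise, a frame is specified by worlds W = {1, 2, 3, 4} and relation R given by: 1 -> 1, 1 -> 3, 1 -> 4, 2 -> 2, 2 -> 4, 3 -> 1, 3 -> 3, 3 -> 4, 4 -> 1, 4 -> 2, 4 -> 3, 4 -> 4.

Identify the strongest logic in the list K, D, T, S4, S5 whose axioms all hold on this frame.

T

Serial (axiom D): yes — every world has a successor (e.g. 1 R 1).
Reflexive (axiom T): yes — every world is R-related to itself.
Transitive (axiom 4): no — 1 R 4 and 4 R 2, but not 1 R 2.
Euclidean (axiom 5): no — 4 R 1 and 4 R 2, but not 1 R 2.
So F validates K, D, T; S4 would additionally require R to be transitive. The strongest is T.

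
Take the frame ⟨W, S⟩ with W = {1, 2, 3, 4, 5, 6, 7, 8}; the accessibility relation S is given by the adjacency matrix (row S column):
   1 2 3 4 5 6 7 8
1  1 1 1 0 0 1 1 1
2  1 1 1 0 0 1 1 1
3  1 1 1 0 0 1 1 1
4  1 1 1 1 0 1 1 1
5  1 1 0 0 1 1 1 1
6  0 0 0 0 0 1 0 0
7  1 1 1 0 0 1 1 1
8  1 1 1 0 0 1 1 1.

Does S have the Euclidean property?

No

Euclidean: no — 1 S 6 and 1 S 2, but not 6 S 2.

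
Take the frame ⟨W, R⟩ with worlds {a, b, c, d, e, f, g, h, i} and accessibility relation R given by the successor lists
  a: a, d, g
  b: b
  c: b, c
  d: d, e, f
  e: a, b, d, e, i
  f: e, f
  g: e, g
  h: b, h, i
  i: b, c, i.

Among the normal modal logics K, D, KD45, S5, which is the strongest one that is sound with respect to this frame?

D

Serial (axiom D): yes — every world has a successor (e.g. a R a).
Euclidean (axiom 5): no — a R d and a R g, but not d R g.
Transitive (axiom 4): no — a R d and d R e, but not a R e.
Reflexive (axiom T): yes — every world is R-related to itself.
So F validates K, D; KD45 would additionally require R to be Euclidean and transitive. The strongest is D.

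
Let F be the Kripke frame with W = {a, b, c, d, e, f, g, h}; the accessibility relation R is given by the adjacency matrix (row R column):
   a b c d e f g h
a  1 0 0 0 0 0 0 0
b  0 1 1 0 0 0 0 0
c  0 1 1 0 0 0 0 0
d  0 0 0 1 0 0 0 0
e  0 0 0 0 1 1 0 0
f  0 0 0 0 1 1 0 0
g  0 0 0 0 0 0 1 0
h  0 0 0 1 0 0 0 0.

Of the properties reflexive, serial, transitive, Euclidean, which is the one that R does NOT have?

reflexive

Reflexive: no — h is not related to itself.
Serial: yes — every world has a successor (e.g. a R a).
Transitive: yes — every two-step R-path is closed by a direct edge.
Euclidean: yes — any two successors of a common world are R-related.
Only reflexive fails.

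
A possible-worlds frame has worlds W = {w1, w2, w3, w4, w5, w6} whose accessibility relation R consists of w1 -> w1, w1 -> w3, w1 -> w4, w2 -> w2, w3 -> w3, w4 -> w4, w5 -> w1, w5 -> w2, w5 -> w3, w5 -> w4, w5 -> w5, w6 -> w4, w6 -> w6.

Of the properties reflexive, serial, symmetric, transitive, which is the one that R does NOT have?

symmetric

Reflexive: yes — every world is R-related to itself.
Serial: yes — every world has a successor (e.g. w1 R w1).
Symmetric: no — w1 R w3 but not w3 R w1.
Transitive: yes — every two-step R-path is closed by a direct edge.
Only symmetric fails.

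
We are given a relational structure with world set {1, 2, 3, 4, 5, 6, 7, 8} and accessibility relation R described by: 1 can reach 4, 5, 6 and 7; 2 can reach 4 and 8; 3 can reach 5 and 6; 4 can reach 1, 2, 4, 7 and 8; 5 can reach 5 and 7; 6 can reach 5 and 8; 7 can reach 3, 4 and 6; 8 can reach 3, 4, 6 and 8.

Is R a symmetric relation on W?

Symmetric: no — 1 R 5 but not 5 R 1.

No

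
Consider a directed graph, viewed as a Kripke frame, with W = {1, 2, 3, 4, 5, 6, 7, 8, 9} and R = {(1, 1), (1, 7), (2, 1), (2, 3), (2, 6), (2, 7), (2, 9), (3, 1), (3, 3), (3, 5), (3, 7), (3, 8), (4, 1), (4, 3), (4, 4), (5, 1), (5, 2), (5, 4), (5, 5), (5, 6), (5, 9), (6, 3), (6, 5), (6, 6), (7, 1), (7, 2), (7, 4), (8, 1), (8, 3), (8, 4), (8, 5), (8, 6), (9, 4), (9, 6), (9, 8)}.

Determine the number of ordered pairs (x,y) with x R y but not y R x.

22

Enumerating: (2,1), (2,3), (2,6), (2,9), (3,1), (3,5), (3,7), (4,1), (4,3), (5,1), (5,2), (5,4), … and 10 more.
Total: 22.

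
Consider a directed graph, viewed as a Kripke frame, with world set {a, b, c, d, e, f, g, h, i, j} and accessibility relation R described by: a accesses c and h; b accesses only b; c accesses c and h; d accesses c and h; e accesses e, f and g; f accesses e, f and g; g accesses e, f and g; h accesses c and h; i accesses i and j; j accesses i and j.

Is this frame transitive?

Yes

Transitive: yes — every two-step R-path is closed by a direct edge.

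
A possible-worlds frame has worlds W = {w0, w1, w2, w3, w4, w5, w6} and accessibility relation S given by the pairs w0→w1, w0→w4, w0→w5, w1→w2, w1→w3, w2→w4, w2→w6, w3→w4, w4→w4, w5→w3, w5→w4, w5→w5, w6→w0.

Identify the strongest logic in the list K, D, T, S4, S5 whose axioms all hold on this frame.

D

Serial (axiom D): yes — every world has a successor (e.g. w0 S w1).
Reflexive (axiom T): no — w0 is not related to itself.
Transitive (axiom 4): no — w0 S w1 and w1 S w2, but not w0 S w2.
Euclidean (axiom 5): no — w0 S w1 and w0 S w4, but not w1 S w4.
So F validates K, D; T would additionally require S to be reflexive. The strongest is D.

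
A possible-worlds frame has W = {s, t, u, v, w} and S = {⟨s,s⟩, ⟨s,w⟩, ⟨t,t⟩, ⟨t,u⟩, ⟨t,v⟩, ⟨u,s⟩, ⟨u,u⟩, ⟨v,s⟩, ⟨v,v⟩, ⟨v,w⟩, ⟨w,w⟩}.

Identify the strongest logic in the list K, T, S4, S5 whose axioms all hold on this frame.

Reflexive (axiom T): yes — every world is S-related to itself.
Transitive (axiom 4): no — t S u and u S s, but not t S s.
Euclidean (axiom 5): no — t S u and t S v, but not u S v.
So F validates K, T; S4 would additionally require S to be transitive. The strongest is T.

T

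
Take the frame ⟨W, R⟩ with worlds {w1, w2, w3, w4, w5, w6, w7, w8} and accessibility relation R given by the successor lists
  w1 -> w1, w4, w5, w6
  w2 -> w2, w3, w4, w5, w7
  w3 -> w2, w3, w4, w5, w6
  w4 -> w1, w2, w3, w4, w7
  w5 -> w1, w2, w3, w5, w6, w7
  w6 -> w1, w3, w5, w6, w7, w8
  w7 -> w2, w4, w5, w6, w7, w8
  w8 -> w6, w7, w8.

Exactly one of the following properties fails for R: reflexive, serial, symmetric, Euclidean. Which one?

Euclidean

Reflexive: yes — every world is R-related to itself.
Serial: yes — every world has a successor (e.g. w1 R w1).
Symmetric: yes — every pair in R has its reverse in R.
Euclidean: no — w1 R w4 and w1 R w5, but not w4 R w5.
Only Euclidean fails.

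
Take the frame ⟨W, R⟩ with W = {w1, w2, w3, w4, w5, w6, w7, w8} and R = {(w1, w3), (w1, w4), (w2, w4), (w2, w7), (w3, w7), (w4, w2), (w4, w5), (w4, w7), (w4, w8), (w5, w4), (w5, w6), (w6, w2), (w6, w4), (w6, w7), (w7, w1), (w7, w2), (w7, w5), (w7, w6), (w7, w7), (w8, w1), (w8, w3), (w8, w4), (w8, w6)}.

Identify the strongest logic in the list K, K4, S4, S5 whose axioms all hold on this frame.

K

Transitive (axiom 4): no — w1 R w3 and w3 R w7, but not w1 R w7.
Reflexive (axiom T): no — w1 is not related to itself.
Euclidean (axiom 5): no — w1 R w3 and w1 R w4, but not w3 R w4.
So F validates K; K4 would additionally require R to be transitive. The strongest is K.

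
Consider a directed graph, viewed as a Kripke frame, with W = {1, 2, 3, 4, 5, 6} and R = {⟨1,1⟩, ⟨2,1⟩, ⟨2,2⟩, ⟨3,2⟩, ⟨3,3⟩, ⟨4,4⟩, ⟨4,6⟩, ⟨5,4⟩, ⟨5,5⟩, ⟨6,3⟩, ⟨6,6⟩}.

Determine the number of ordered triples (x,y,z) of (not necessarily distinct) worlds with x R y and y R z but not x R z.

Enumerating: (3,2,1), (4,6,3), (5,4,6), (6,3,2).

4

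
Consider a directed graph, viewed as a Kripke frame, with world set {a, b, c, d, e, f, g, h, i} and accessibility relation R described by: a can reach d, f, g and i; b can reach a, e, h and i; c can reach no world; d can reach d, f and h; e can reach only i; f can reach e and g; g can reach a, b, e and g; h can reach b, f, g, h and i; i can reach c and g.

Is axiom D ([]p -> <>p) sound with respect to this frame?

Axiom D corresponds to the accessibility relation being serial.
Serial: no — c has no R-successor.

No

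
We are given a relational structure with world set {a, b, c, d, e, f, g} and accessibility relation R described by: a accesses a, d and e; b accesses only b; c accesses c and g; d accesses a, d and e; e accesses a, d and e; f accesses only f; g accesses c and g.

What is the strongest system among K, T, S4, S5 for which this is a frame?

Reflexive (axiom T): yes — every world is R-related to itself.
Transitive (axiom 4): yes — every two-step R-path is closed by a direct edge.
Euclidean (axiom 5): yes — any two successors of a common world are R-related.
So F validates K, T, S4, S5. The strongest is S5.

S5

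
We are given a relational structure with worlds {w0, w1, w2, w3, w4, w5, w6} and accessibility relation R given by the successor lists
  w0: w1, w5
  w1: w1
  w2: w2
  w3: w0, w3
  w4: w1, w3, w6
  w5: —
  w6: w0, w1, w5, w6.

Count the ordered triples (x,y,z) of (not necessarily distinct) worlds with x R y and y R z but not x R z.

5

Enumerating: (w3,w0,w1), (w3,w0,w5), (w4,w3,w0), (w4,w6,w0), (w4,w6,w5).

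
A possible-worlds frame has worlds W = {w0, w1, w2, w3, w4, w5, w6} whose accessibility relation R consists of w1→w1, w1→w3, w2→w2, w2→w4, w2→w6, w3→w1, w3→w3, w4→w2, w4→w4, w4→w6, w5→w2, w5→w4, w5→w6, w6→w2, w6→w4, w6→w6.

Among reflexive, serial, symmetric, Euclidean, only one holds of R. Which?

Reflexive: no — w0 is not related to itself.
Serial: no — w0 has no R-successor.
Symmetric: no — w5 R w2 but not w2 R w5.
Euclidean: yes — any two successors of a common world are R-related.
Only Euclidean holds.

Euclidean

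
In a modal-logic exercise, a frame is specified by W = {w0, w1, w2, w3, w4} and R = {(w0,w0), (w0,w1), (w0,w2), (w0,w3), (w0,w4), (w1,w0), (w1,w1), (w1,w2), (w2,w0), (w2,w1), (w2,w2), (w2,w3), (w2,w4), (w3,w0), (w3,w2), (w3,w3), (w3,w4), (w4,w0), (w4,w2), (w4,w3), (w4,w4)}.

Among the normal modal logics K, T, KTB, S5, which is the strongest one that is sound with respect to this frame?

Reflexive (axiom T): yes — every world is R-related to itself.
Symmetric (axiom B): yes — every pair in R has its reverse in R.
Euclidean (axiom 5): no — w0 R w1 and w0 R w3, but not w1 R w3.
So F validates K, T, KTB; S5 would additionally require R to be Euclidean. The strongest is KTB.

KTB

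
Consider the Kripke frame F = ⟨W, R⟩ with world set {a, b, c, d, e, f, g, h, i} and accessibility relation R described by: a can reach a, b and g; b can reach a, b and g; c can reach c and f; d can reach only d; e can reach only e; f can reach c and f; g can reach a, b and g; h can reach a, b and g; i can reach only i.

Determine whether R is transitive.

Transitive: yes — every two-step R-path is closed by a direct edge.

Yes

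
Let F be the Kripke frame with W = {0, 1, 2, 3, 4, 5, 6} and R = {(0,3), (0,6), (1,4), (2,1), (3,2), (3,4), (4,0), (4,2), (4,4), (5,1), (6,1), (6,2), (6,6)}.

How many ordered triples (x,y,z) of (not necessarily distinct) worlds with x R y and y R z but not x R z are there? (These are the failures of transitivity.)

Enumerating: (0,3,2), (0,3,4), (0,6,1), (0,6,2), (1,4,0), (1,4,2), (2,1,4), (3,2,1), (3,4,0), (4,0,3), (4,0,6), (4,2,1), (5,1,4), (6,1,4).

14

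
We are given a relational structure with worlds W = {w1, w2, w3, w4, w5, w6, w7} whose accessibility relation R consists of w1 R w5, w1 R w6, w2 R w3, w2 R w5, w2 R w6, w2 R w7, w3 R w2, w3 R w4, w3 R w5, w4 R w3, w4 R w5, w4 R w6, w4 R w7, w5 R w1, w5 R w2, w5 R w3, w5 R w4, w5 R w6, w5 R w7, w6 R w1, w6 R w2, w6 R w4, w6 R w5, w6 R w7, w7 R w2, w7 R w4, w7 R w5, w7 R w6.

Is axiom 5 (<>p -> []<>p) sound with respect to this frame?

By correspondence theory, 5 is valid on a frame iff R is Euclidean.
Euclidean: no — w2 R w3 and w2 R w6, but not w3 R w6.

No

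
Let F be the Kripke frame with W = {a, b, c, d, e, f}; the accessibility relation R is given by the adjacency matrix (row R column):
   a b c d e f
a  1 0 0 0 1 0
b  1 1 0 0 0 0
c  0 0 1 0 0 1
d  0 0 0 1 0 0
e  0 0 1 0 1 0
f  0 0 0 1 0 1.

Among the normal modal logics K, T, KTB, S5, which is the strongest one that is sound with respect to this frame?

Reflexive (axiom T): yes — every world is R-related to itself.
Symmetric (axiom B): no — a R e but not e R a.
Euclidean (axiom 5): no — a R e and a R a, but not e R a.
So F validates K, T; KTB would additionally require R to be symmetric. The strongest is T.

T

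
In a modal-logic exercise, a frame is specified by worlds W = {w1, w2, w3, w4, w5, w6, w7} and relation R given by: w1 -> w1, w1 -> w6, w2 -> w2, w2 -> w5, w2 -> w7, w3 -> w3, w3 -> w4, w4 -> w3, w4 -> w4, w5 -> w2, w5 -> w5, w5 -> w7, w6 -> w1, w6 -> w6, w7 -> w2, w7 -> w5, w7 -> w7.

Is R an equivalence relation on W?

Yes

Reflexive: yes — every world is R-related to itself.
Symmetric: yes — every pair in R has its reverse in R.
Transitive: yes — every two-step R-path is closed by a direct edge.
So R is an equivalence relation.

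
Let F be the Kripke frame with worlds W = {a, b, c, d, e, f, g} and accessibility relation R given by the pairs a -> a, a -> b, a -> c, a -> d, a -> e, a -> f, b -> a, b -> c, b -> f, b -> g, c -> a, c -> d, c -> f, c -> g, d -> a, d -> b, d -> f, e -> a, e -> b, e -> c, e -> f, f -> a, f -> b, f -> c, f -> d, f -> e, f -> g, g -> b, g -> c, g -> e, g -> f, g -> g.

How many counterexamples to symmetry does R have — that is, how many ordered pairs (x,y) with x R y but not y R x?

6

Enumerating: (b,c), (c,d), (d,b), (e,b), (e,c), (g,e).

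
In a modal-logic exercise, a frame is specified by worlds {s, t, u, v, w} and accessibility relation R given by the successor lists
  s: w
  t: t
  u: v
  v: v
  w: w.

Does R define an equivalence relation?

No

Reflexive: no — s is not related to itself.
Symmetric: no — s R w but not w R s.
Transitive: yes — every two-step R-path is closed by a direct edge.
So R is not an equivalence relation.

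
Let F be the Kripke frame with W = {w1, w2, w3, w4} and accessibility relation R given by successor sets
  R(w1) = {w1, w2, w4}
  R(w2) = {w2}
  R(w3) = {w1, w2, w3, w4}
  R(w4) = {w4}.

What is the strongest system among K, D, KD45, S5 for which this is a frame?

Serial (axiom D): yes — every world has a successor (e.g. w1 R w1).
Euclidean (axiom 5): no — w1 R w2 and w1 R w4, but not w2 R w4.
Transitive (axiom 4): yes — every two-step R-path is closed by a direct edge.
Reflexive (axiom T): yes — every world is R-related to itself.
So F validates K, D; KD45 would additionally require R to be Euclidean. The strongest is D.

D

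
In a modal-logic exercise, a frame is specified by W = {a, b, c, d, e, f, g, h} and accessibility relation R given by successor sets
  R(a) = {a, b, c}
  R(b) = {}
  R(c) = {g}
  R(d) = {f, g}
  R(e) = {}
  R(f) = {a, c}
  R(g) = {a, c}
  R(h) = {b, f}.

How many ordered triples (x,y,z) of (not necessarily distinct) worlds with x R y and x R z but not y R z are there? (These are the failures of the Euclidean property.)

19

Enumerating: (a,b,a), (a,b,b), (a,b,c), (a,c,a), (a,c,b), (a,c,c), (c,g,g), (d,f,f), (d,f,g), (d,g,f), (d,g,g), (f,c,a), … and 7 more.
Total: 19.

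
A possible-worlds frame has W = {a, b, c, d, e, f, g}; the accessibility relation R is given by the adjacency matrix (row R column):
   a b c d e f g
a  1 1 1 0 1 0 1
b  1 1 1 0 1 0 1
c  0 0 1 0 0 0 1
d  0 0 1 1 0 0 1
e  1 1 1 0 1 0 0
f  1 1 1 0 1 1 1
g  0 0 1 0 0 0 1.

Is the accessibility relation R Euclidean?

Euclidean: no — a R c and a R b, but not c R b.

No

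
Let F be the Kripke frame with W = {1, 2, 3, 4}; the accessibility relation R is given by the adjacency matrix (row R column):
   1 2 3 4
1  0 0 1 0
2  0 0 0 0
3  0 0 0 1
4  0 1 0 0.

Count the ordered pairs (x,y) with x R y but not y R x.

3

Enumerating: (1,3), (3,4), (4,2).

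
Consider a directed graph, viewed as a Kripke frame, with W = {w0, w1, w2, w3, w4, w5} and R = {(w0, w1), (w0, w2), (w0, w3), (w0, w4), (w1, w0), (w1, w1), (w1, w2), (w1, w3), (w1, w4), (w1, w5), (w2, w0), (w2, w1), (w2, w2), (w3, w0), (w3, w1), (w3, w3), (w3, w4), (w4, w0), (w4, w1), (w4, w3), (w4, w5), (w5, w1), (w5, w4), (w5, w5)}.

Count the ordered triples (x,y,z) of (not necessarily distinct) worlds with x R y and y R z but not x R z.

Enumerating: (w0,w1,w0), (w0,w1,w5), (w0,w2,w0), (w0,w3,w0), (w0,w4,w0), (w0,w4,w5), (w2,w0,w3), (w2,w0,w4), (w2,w1,w3), (w2,w1,w4), (w2,w1,w5), (w3,w0,w2), … and 14 more.
Total: 26.

26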